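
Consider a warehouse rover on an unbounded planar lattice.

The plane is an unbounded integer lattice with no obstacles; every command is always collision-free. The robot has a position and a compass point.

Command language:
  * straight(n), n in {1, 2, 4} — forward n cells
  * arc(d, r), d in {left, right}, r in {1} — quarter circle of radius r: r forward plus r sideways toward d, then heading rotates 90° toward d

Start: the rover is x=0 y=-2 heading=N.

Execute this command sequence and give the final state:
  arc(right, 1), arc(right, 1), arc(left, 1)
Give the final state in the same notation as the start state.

initial: x=0 y=-2 heading=N
step 1 (arc(right, 1)): x=1 y=-1 heading=E
step 2 (arc(right, 1)): x=2 y=-2 heading=S
step 3 (arc(left, 1)): x=3 y=-3 heading=E

x=3 y=-3 heading=E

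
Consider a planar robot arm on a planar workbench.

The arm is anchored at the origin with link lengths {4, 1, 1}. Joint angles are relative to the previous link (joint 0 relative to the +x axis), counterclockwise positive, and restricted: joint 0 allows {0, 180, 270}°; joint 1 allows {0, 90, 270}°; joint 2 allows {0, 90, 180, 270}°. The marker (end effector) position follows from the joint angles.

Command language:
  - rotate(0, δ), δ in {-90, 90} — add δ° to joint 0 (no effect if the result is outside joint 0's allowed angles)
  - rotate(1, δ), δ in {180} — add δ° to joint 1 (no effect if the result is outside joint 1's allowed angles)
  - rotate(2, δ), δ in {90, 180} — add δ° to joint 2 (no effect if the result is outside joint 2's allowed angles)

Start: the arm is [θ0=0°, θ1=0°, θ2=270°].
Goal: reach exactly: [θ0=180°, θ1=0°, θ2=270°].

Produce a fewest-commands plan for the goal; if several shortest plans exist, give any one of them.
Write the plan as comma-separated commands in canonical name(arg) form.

rotate(0, -90), rotate(0, -90)

initial: [θ0=0°, θ1=0°, θ2=270°]
[1] after rotate(0, -90): [θ0=270°, θ1=0°, θ2=270°]
[2] after rotate(0, -90): [θ0=180°, θ1=0°, θ2=270°]
minimal: 2 command(s), checked below 2.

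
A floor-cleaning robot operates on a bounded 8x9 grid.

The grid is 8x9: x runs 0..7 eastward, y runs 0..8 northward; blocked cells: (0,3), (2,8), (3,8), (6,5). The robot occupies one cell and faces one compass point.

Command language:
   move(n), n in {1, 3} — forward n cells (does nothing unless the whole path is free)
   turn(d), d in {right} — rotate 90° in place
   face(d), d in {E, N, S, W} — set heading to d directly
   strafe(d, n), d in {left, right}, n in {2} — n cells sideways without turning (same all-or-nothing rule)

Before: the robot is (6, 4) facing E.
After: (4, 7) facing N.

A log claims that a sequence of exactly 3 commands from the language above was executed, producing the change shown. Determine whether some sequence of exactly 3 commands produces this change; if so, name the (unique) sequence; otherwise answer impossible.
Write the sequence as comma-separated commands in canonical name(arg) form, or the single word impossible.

face(N), strafe(left, 2), move(3)

key: cell and facing (now N) both changed — the 3 commands mix motion and turning
from: (6, 4) facing E
1. face(N) → (6, 4) facing N
2. strafe(left, 2) → (4, 4) facing N
3. move(3) → (4, 7) facing N
no rival 3-sequence matches.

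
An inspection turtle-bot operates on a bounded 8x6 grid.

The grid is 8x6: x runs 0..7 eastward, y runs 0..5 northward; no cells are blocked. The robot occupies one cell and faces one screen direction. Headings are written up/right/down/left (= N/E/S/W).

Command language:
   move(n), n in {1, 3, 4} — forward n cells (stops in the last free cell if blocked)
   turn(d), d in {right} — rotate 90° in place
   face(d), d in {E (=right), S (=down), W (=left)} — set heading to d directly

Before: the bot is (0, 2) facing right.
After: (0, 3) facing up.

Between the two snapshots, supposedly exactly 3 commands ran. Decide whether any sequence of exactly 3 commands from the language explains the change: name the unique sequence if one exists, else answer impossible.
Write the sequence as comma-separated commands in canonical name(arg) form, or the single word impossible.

key: running move(1) before face(W) would end elsewhere — order is forced
initial: (0, 2) facing right
1. face(W) → (0, 2) facing left
2. turn(right) → (0, 2) facing up
3. move(1) → (0, 3) facing up
no rival 3-sequence matches.

face(W), turn(right), move(1)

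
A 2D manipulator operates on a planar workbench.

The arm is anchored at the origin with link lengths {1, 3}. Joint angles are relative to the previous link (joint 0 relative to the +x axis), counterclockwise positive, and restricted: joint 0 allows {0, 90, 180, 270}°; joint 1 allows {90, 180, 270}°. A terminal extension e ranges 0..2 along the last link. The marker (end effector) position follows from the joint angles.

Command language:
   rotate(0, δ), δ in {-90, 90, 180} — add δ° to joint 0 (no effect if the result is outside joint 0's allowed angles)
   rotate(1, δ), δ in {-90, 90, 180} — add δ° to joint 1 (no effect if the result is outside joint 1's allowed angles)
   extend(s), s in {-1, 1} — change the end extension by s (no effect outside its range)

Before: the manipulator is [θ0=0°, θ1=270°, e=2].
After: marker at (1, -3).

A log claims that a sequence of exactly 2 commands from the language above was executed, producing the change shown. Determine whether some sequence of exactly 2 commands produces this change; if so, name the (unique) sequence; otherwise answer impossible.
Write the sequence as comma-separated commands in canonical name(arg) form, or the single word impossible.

extend(-1), extend(-1)

t0: [θ0=0°, θ1=270°, e=2]
step 1 (extend(-1)): [θ0=0°, θ1=270°, e=1]
step 2 (extend(-1)): [θ0=0°, θ1=270°, e=0]
uniquely the one of 64 2-step routes that fits.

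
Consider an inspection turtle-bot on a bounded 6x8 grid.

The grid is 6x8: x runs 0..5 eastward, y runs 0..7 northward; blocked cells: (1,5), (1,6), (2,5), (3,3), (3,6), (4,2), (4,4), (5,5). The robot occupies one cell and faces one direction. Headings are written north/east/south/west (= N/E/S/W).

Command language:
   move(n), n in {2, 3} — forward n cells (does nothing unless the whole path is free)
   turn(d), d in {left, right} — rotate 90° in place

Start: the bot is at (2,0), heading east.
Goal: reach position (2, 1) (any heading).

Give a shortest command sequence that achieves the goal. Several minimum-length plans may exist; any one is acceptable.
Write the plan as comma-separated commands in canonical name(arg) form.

turn(left), move(3), turn(right), turn(right), move(2)

initial: at (2,0), heading east
[1] after turn(left): at (2,0), heading north
[2] after move(3): at (2,3), heading north
[3] after turn(right): at (2,3), heading east
[4] after turn(right): at (2,3), heading south
[5] after move(2): at (2,1), heading south
shorter routes all fall short; 5 is best.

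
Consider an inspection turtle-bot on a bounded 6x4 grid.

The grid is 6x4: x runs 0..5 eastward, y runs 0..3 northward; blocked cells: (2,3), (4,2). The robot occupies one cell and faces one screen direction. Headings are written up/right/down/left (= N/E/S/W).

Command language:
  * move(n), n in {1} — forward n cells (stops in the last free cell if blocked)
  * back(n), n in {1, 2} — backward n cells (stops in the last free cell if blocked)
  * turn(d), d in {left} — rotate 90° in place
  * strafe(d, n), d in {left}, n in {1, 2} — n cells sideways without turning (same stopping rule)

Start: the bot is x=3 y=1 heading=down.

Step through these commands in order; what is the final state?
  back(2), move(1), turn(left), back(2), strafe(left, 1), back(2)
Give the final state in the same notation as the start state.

start: x=3 y=1 heading=down
t=1 back(2) ⇒ x=3 y=3 heading=down
t=2 move(1) ⇒ x=3 y=2 heading=down
t=3 turn(left) ⇒ x=3 y=2 heading=right
t=4 back(2) ⇒ x=1 y=2 heading=right
t=5 strafe(left, 1) ⇒ x=1 y=3 heading=right
t=6 back(2) ⇒ x=0 y=3 heading=right

x=0 y=3 heading=right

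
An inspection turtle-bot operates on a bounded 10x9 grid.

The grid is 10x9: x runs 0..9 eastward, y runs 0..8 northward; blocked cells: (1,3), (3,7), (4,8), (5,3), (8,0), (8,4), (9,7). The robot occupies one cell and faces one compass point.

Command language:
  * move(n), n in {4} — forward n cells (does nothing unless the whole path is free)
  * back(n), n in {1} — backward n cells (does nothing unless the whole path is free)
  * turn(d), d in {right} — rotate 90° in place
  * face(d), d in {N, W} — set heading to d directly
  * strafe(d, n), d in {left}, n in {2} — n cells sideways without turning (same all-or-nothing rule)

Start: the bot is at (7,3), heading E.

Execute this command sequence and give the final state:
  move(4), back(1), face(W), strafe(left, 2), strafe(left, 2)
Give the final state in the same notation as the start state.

start: at (7,3), heading E
step 1 (move(4)): at (7,3), heading E
step 2 (back(1)): at (6,3), heading E
step 3 (face(W)): at (6,3), heading W
step 4 (strafe(left, 2)): at (6,1), heading W
step 5 (strafe(left, 2)): at (6,1), heading W

at (6,1), heading W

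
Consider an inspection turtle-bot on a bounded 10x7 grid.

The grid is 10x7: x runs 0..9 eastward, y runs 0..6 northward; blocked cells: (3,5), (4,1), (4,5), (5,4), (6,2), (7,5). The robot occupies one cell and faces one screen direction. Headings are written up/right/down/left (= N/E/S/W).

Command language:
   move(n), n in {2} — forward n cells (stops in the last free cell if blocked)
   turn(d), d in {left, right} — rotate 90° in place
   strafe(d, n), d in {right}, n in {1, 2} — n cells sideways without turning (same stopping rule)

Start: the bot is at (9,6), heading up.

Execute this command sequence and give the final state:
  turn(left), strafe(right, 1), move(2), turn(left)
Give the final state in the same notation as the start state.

at (7,6), heading down

begin: at (9,6), heading up
[1] after turn(left): at (9,6), heading left
[2] after strafe(right, 1): at (9,6), heading left
[3] after move(2): at (7,6), heading left
[4] after turn(left): at (7,6), heading down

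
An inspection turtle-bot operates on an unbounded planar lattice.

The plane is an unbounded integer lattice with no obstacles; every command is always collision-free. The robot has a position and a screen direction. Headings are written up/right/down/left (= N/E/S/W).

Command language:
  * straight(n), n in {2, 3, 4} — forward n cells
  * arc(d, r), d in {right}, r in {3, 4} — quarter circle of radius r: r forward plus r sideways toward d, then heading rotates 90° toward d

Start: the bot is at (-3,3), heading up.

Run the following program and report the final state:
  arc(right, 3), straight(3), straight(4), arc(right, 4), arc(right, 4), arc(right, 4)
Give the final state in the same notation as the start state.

at (3,2), heading up

t0: at (-3,3), heading up
step 1 (arc(right, 3)): at (0,6), heading right
step 2 (straight(3)): at (3,6), heading right
step 3 (straight(4)): at (7,6), heading right
step 4 (arc(right, 4)): at (11,2), heading down
step 5 (arc(right, 4)): at (7,-2), heading left
step 6 (arc(right, 4)): at (3,2), heading up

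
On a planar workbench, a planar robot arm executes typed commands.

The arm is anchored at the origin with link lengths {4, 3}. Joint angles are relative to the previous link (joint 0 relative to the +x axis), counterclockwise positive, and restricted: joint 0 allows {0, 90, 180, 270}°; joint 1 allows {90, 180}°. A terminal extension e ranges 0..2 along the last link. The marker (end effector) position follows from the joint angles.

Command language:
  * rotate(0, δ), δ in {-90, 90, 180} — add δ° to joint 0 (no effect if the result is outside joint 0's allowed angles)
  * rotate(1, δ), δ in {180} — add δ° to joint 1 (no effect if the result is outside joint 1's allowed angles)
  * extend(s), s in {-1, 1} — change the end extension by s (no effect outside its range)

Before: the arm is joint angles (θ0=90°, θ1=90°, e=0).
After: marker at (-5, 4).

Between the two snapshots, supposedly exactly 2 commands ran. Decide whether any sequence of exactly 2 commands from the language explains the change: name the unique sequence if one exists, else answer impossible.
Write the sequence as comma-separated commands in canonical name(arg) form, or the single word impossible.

extend(1), extend(1)

t0: joint angles (θ0=90°, θ1=90°, e=0)
[1] after extend(1): joint angles (θ0=90°, θ1=90°, e=1)
[2] after extend(1): joint angles (θ0=90°, θ1=90°, e=2)
uniquely the one of 36 2-step routes that fits.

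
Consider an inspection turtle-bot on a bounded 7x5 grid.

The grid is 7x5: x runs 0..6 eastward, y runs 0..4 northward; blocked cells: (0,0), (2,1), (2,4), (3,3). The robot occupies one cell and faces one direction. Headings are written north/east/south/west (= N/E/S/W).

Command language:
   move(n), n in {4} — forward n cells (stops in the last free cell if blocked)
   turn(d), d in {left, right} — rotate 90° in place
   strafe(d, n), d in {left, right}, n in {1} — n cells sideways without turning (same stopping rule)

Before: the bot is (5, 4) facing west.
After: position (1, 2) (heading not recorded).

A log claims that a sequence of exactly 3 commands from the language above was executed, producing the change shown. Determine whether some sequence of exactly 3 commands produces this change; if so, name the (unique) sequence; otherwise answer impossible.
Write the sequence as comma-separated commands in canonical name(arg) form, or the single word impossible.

strafe(left, 1), strafe(left, 1), move(4)

key: running move(4) before strafe(left, 1) would end elsewhere — order is forced
from: (5, 4) facing west
step 1 (strafe(left, 1)): (5, 3) facing west
step 2 (strafe(left, 1)): (5, 2) facing west
step 3 (move(4)): (1, 2) facing west
no rival 3-sequence matches.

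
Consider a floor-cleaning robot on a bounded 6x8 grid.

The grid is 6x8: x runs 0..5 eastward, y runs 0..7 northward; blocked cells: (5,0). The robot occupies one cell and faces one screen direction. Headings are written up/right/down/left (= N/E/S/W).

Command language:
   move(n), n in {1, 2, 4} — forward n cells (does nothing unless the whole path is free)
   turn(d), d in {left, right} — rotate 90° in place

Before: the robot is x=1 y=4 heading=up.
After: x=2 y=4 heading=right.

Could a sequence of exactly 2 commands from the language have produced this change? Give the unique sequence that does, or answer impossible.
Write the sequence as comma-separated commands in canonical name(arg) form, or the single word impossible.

turn(right), move(1)

key: running move(1) before turn(right) would end elsewhere — order is forced
start: x=1 y=4 heading=up
t=1 turn(right) ⇒ x=1 y=4 heading=right
t=2 move(1) ⇒ x=2 y=4 heading=right
no other 2-command option fits: unique.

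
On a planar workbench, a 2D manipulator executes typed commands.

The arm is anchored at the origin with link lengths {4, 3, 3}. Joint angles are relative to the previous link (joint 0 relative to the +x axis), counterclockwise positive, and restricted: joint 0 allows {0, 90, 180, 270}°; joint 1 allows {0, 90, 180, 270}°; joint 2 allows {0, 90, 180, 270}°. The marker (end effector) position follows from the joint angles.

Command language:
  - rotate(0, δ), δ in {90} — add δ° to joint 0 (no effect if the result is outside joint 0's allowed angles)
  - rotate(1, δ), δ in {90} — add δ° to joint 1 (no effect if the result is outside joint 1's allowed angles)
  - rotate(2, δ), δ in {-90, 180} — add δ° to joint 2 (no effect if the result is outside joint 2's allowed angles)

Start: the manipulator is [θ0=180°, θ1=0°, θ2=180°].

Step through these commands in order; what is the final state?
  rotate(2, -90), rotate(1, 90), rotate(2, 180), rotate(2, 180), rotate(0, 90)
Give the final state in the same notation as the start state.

[θ0=270°, θ1=90°, θ2=90°]

initial: [θ0=180°, θ1=0°, θ2=180°]
1. rotate(2, -90) → [θ0=180°, θ1=0°, θ2=90°]
2. rotate(1, 90) → [θ0=180°, θ1=90°, θ2=90°]
3. rotate(2, 180) → [θ0=180°, θ1=90°, θ2=270°]
4. rotate(2, 180) → [θ0=180°, θ1=90°, θ2=90°]
5. rotate(0, 90) → [θ0=270°, θ1=90°, θ2=90°]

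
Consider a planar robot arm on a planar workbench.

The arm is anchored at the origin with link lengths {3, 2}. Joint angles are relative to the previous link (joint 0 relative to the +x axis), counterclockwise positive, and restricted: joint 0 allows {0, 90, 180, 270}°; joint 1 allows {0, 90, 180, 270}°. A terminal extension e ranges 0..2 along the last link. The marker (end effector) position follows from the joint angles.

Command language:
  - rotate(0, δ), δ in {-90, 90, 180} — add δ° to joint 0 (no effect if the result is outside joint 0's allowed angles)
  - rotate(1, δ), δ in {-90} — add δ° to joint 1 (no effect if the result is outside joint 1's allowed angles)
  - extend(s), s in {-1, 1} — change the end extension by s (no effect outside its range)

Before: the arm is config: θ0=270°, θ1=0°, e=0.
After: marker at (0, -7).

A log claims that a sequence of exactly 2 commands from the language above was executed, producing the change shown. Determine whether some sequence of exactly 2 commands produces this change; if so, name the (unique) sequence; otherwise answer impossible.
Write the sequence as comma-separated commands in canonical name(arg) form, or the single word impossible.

extend(1), extend(1)

initial: config: θ0=270°, θ1=0°, e=0
1. extend(1) → config: θ0=270°, θ1=0°, e=1
2. extend(1) → config: θ0=270°, θ1=0°, e=2
no rival 2-sequence matches.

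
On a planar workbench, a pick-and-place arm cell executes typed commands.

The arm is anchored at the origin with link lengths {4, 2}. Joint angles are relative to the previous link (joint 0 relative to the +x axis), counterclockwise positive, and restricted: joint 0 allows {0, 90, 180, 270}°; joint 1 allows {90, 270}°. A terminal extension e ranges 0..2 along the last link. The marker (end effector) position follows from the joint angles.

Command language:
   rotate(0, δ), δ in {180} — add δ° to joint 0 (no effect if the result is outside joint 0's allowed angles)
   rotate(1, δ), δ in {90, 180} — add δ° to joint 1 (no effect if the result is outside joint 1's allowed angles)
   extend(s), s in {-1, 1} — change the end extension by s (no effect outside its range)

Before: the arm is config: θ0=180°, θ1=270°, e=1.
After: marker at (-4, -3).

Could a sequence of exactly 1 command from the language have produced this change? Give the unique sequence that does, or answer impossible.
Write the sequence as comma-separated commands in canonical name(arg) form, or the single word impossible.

initial: config: θ0=180°, θ1=270°, e=1
step 1 (rotate(1, 180)): config: θ0=180°, θ1=90°, e=1
no other 1-command option fits: unique.

rotate(1, 180)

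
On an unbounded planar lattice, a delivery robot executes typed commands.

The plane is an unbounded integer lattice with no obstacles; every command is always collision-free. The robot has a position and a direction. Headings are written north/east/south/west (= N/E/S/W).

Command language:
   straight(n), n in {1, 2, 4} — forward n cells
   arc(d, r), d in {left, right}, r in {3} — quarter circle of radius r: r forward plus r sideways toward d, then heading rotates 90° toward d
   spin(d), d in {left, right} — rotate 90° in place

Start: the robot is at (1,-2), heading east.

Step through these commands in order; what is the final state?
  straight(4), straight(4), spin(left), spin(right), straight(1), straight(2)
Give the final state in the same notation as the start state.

start: at (1,-2), heading east
1. straight(4) → at (5,-2), heading east
2. straight(4) → at (9,-2), heading east
3. spin(left) → at (9,-2), heading north
4. spin(right) → at (9,-2), heading east
5. straight(1) → at (10,-2), heading east
6. straight(2) → at (12,-2), heading east

at (12,-2), heading east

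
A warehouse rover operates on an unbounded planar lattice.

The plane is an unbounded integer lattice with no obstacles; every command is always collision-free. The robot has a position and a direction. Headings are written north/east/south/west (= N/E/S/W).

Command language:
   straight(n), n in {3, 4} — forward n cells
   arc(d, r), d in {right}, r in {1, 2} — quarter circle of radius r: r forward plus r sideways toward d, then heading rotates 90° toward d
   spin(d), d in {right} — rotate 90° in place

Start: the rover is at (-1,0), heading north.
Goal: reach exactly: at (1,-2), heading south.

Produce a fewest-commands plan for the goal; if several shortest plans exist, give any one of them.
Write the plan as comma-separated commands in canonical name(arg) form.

spin(right), arc(right, 2)

t0: at (-1,0), heading north
t=1 spin(right) ⇒ at (-1,0), heading east
t=2 arc(right, 2) ⇒ at (1,-2), heading south
shorter routes all fall short; 2 is best.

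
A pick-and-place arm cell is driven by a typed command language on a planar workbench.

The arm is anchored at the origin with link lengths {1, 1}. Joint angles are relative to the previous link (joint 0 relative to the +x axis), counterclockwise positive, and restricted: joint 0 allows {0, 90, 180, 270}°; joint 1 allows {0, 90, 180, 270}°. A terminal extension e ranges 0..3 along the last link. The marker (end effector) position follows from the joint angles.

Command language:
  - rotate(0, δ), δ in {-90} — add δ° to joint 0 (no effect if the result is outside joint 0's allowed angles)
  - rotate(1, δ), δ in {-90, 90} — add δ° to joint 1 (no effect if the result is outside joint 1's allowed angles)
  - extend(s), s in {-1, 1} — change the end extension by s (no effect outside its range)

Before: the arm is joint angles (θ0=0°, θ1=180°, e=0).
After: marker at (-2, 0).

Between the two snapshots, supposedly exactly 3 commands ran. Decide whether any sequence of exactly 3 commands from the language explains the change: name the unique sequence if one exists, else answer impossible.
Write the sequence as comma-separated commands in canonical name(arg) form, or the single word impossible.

key: running extend(1) before extend(-1) would end elsewhere — order is forced
from: joint angles (θ0=0°, θ1=180°, e=0)
t=1 extend(-1) ⇒ joint angles (θ0=0°, θ1=180°, e=0)
t=2 extend(1) ⇒ joint angles (θ0=0°, θ1=180°, e=1)
t=3 extend(1) ⇒ joint angles (θ0=0°, θ1=180°, e=2)
uniquely the one of 125 3-step routes that fits.

extend(-1), extend(1), extend(1)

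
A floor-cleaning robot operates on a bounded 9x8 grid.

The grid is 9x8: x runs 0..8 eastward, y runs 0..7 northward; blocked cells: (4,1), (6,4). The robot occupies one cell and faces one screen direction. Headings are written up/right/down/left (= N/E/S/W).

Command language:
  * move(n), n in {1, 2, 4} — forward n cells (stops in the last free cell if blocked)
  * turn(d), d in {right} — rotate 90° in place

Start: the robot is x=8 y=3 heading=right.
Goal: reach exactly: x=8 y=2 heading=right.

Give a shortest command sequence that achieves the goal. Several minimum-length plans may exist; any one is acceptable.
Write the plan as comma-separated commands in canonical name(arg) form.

initial: x=8 y=3 heading=right
step 1 (turn(right)): x=8 y=3 heading=down
step 2 (move(1)): x=8 y=2 heading=down
step 3 (turn(right)): x=8 y=2 heading=left
step 4 (turn(right)): x=8 y=2 heading=up
step 5 (turn(right)): x=8 y=2 heading=right
minimal: 5 command(s), checked below 5.

turn(right), move(1), turn(right), turn(right), turn(right)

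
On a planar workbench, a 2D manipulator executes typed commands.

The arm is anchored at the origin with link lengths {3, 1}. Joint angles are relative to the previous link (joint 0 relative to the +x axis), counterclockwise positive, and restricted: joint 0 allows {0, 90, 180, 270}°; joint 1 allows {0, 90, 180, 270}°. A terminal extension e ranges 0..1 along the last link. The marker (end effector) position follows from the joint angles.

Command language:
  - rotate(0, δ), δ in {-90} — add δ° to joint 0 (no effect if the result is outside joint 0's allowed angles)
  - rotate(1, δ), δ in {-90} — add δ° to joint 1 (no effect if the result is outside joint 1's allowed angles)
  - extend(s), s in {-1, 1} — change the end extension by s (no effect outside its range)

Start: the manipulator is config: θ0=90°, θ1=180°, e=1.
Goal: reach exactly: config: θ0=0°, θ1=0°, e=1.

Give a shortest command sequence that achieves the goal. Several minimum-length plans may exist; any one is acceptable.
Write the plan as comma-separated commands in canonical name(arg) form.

from: config: θ0=90°, θ1=180°, e=1
[1] after rotate(0, -90): config: θ0=0°, θ1=180°, e=1
[2] after rotate(1, -90): config: θ0=0°, θ1=90°, e=1
[3] after rotate(1, -90): config: θ0=0°, θ1=0°, e=1
no 2-step plan works, so 3 is optimal.

rotate(0, -90), rotate(1, -90), rotate(1, -90)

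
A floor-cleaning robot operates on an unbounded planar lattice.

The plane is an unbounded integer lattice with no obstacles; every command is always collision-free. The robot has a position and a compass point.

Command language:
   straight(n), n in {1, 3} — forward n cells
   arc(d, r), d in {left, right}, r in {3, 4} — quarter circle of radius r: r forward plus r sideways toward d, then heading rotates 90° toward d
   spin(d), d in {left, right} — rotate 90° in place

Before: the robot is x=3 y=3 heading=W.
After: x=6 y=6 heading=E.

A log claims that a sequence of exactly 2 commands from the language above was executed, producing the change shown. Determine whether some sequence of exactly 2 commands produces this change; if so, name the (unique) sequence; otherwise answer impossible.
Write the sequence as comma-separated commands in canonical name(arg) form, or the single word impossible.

spin(right), arc(right, 3)

key: running arc(right, 3) before spin(right) would end elsewhere — order is forced
from: x=3 y=3 heading=W
[1] after spin(right): x=3 y=3 heading=N
[2] after arc(right, 3): x=6 y=6 heading=E
all 64 alternatives checked — unique.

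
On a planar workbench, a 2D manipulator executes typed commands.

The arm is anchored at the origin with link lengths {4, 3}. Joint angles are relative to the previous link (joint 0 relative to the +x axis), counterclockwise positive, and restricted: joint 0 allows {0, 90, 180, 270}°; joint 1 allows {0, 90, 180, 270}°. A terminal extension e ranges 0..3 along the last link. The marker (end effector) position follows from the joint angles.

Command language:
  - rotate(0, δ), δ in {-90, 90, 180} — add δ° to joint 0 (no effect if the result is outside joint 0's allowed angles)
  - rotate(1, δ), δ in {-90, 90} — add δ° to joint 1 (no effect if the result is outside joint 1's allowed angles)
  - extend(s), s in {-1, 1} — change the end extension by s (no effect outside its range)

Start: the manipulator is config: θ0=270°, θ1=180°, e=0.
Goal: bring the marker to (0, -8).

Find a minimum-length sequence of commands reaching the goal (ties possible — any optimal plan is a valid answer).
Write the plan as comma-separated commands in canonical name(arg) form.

rotate(1, 90), rotate(1, 90), extend(1)

start: config: θ0=270°, θ1=180°, e=0
1. rotate(1, 90) → config: θ0=270°, θ1=270°, e=0
2. rotate(1, 90) → config: θ0=270°, θ1=0°, e=0
3. extend(1) → config: θ0=270°, θ1=0°, e=1
no 2-step plan works, so 3 is optimal.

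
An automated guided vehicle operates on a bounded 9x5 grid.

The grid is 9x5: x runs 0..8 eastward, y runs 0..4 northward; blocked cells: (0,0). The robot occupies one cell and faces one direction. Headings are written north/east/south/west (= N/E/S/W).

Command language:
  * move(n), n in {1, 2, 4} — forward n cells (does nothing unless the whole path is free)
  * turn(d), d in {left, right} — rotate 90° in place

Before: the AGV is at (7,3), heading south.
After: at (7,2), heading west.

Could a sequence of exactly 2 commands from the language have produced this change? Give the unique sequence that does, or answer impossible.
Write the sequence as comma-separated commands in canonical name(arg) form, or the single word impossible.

move(1), turn(right)

key: running turn(right) before move(1) would end elsewhere — order is forced
start: at (7,3), heading south
[1] after move(1): at (7,2), heading south
[2] after turn(right): at (7,2), heading west
no rival 2-sequence matches.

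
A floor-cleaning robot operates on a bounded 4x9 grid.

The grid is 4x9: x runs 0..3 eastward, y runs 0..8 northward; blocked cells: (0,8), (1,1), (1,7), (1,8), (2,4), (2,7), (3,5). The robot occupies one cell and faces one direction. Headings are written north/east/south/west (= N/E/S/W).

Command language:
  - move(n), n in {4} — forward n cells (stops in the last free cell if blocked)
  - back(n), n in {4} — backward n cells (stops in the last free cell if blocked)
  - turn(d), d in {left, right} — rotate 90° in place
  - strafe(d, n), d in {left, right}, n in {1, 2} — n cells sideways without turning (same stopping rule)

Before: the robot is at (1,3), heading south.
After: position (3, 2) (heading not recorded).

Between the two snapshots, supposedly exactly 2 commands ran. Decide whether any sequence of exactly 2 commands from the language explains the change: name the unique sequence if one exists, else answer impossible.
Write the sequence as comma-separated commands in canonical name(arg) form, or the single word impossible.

move(4), strafe(left, 2)

key: move(4) is stopped early by the blocked cell at (1,1)
initial: at (1,3), heading south
t=1 move(4) ⇒ at (1,2), heading south
t=2 strafe(left, 2) ⇒ at (3,2), heading south
no other 2-command option fits: unique.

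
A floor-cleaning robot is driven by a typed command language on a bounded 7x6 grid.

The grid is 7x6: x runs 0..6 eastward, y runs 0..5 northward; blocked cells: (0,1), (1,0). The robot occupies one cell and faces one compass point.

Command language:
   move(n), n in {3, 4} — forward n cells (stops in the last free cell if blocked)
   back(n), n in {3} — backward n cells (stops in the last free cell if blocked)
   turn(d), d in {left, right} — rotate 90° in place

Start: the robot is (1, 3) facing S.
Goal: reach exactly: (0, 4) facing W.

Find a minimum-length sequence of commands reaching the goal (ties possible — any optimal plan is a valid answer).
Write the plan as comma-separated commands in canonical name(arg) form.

move(3), back(3), turn(right), move(3)

t0: (1, 3) facing S
step 1 (move(3)): (1, 1) facing S
step 2 (back(3)): (1, 4) facing S
step 3 (turn(right)): (1, 4) facing W
step 4 (move(3)): (0, 4) facing W
shorter routes all fall short; 4 is best.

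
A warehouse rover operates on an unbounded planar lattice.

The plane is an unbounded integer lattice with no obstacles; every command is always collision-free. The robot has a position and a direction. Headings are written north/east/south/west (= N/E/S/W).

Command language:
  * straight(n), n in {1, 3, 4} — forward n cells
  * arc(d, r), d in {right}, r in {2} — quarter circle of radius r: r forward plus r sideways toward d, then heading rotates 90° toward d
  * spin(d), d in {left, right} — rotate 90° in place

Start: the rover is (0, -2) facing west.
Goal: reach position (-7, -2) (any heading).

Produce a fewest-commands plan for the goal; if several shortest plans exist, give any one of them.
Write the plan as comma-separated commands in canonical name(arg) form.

initial: (0, -2) facing west
1. straight(4) → (-4, -2) facing west
2. straight(3) → (-7, -2) facing west
no 1-step plan works, so 2 is optimal.

straight(4), straight(3)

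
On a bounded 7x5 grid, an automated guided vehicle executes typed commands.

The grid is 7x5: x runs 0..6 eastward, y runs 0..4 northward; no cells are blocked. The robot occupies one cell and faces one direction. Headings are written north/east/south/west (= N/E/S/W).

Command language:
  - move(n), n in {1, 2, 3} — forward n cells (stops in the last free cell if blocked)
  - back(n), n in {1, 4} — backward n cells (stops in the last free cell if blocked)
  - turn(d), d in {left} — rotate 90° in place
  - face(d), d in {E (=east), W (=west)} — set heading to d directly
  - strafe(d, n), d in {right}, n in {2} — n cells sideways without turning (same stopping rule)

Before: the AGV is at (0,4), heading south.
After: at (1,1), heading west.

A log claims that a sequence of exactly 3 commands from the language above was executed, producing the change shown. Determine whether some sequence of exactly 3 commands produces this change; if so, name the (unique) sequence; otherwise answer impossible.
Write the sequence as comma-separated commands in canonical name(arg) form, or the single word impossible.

key: running back(1) before move(3) would end elsewhere — order is forced
from: at (0,4), heading south
step 1 (move(3)): at (0,1), heading south
step 2 (face(W)): at (0,1), heading west
step 3 (back(1)): at (1,1), heading west
no other 3-command option fits: unique.

move(3), face(W), back(1)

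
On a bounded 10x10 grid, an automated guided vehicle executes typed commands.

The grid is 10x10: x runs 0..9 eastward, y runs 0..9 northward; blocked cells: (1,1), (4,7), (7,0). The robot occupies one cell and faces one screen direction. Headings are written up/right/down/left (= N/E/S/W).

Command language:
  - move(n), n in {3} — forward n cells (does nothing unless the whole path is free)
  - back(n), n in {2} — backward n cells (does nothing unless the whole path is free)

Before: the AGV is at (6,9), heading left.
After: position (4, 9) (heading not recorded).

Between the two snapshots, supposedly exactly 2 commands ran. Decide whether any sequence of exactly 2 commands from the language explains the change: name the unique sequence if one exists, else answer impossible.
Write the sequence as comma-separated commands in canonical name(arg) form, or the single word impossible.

every 2-command combo misses the target.

impossible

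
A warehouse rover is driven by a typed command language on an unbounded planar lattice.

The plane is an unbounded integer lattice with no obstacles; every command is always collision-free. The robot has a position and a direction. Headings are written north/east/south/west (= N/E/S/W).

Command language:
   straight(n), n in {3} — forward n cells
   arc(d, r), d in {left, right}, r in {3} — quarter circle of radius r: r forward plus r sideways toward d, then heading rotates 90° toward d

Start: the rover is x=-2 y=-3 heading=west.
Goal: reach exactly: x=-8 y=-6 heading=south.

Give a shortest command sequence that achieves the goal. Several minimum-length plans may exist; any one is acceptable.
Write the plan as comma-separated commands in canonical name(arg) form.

from: x=-2 y=-3 heading=west
t=1 straight(3) ⇒ x=-5 y=-3 heading=west
t=2 arc(left, 3) ⇒ x=-8 y=-6 heading=south
minimal: 2 command(s), checked below 2.

straight(3), arc(left, 3)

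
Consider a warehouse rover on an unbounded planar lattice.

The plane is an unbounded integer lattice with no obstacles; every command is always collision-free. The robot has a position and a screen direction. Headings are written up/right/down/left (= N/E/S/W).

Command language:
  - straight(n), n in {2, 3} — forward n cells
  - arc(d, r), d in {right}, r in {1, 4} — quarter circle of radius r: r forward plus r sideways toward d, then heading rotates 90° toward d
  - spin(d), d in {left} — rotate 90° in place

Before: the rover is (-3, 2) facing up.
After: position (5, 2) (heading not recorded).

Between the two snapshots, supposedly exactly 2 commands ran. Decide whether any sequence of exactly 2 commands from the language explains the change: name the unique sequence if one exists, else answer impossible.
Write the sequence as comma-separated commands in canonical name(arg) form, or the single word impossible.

arc(right, 4), arc(right, 4)

t0: (-3, 2) facing up
t=1 arc(right, 4) ⇒ (1, 6) facing right
t=2 arc(right, 4) ⇒ (5, 2) facing down
no rival 2-sequence matches.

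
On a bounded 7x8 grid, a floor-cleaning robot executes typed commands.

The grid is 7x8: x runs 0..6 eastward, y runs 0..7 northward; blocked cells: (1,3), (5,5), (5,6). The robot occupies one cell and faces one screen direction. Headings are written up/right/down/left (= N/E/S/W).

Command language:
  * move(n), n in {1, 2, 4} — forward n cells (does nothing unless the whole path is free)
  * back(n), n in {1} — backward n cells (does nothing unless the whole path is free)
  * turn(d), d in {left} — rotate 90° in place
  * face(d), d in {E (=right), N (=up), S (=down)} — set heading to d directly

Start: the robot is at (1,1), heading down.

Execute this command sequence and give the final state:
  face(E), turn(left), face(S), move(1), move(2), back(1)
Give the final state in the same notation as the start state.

start: at (1,1), heading down
1. face(E) → at (1,1), heading right
2. turn(left) → at (1,1), heading up
3. face(S) → at (1,1), heading down
4. move(1) → at (1,0), heading down
5. move(2) → at (1,0), heading down
6. back(1) → at (1,1), heading down

at (1,1), heading down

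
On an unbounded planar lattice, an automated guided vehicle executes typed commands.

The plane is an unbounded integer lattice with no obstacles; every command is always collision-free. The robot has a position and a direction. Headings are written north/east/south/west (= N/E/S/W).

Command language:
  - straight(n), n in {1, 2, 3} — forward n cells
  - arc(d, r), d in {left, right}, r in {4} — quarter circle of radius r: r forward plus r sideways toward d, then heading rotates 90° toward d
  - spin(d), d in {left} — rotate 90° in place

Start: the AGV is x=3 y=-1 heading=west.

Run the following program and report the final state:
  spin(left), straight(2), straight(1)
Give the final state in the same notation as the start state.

x=3 y=-4 heading=south

from: x=3 y=-1 heading=west
[1] after spin(left): x=3 y=-1 heading=south
[2] after straight(2): x=3 y=-3 heading=south
[3] after straight(1): x=3 y=-4 heading=south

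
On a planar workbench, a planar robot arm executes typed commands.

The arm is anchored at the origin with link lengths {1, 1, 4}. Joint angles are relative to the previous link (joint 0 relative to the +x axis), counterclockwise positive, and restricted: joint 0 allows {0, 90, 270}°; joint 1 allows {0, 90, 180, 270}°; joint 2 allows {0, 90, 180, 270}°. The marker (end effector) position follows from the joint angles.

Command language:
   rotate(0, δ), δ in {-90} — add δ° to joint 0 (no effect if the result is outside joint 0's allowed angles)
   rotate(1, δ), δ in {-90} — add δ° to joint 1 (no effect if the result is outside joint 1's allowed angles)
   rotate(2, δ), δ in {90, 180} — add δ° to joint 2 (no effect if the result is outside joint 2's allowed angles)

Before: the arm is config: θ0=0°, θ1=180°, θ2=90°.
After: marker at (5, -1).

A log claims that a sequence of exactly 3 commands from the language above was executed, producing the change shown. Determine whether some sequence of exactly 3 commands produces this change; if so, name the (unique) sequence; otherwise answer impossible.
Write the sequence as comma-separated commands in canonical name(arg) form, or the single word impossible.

from: config: θ0=0°, θ1=180°, θ2=90°
t=1 rotate(1, -90) ⇒ config: θ0=0°, θ1=90°, θ2=90°
t=2 rotate(1, -90) ⇒ config: θ0=0°, θ1=0°, θ2=90°
t=3 rotate(1, -90) ⇒ config: θ0=0°, θ1=270°, θ2=90°
all 64 alternatives checked — unique.

rotate(1, -90), rotate(1, -90), rotate(1, -90)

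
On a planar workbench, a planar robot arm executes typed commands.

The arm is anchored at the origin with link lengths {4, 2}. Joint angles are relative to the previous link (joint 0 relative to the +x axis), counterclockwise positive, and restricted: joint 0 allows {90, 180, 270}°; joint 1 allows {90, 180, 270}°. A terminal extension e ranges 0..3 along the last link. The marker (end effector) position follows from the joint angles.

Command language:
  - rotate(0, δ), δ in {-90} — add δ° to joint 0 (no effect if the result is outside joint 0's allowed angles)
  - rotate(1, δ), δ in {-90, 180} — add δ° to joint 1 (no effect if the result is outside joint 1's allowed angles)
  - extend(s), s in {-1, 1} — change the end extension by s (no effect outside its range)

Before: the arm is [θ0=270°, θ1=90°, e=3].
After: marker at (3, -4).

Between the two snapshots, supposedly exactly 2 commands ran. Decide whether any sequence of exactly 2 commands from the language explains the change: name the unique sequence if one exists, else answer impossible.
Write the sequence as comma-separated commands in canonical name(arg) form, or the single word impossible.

extend(-1), extend(-1)

begin: [θ0=270°, θ1=90°, e=3]
1. extend(-1) → [θ0=270°, θ1=90°, e=2]
2. extend(-1) → [θ0=270°, θ1=90°, e=1]
uniquely the one of 25 2-step routes that fits.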